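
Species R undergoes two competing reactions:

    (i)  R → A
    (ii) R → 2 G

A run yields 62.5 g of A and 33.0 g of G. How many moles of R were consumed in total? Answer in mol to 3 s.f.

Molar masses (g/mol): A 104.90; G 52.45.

n(A) = 62.5 / 104.90 = 0.5958 mol
n(G) = 33.0 / 52.45 = 0.6292 mol
n(R) via (i) = (1/1)×0.5958 = 0.5958 mol
n(R) via (ii) = (1/2)×0.6292 = 0.3146 mol
total n(R) = 0.5958 + 0.3146 = 0.9104 mol

0.910 mol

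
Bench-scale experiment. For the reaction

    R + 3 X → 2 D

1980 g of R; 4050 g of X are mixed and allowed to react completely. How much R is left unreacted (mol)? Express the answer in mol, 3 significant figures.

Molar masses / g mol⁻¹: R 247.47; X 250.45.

n(R) = 1980 / 247.47 = 8.001 mol
n(X) = 4050 / 250.45 = 16.17 mol
n/ν → R: 8.001, X: 5.390; X is limiting.
R consumed = (1/3) × 16.17 = 5.390 mol
R remaining = 8.001 − 5.390 = 2.611 mol

2.61 mol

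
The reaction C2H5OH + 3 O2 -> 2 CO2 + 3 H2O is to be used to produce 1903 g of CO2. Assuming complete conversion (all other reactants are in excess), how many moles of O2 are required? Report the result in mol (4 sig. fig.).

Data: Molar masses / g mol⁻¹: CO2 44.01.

64.86 mol

n(CO2) = 1903 / 44.01 = 43.24 mol
n(O2) = (3/2) × 43.24 = 64.86 mol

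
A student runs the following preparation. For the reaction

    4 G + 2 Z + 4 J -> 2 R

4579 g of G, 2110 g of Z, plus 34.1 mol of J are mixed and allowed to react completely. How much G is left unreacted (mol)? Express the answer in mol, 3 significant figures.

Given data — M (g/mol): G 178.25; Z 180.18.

n(G) = 4579 / 178.25 = 25.69 mol
n(Z) = 2110 / 180.18 = 11.71 mol
n(J) = 34.10 mol
n/ν for G = 25.69/4 = 6.423
n/ν for Z = 11.71/2 = 5.855
n/ν for J = 34.10/4 = 8.525
Smallest n/ν is Z → limiting reagent.
G consumed = (4/2) × 11.71 = 23.42 mol
G remaining = 25.69 − 23.42 = 2.270 mol

2.27 mol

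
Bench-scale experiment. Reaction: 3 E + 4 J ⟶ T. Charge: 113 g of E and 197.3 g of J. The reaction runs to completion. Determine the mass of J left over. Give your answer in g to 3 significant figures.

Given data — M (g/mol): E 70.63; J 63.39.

n(E) = 113.0 / 70.63 = 1.600 mol
n(J) = 197.3 / 63.39 = 3.112 mol
n/ν → E: 0.5333, J: 0.7780; E is limiting.
J consumed = (4/3) × 1.600 = 2.133 mol
J remaining = 3.112 − 2.133 = 0.9790 mol
mass = 0.9790 × 63.39 = 62.06 g

62.1 g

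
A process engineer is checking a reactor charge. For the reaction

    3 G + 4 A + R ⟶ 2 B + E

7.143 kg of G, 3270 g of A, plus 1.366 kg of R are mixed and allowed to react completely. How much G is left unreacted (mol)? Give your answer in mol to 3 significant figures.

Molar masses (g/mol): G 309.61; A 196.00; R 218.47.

10.6 mol

n(G) = 7.143×1000 / 309.61 = 23.07 mol
n(A) = 3270 / 196.00 = 16.68 mol
n(R) = 1.366×1000 / 218.47 = 6.253 mol
n/ν → G: 7.690, A: 4.170, R: 6.253; A is limiting.
G consumed = (3/4) × 16.68 = 12.51 mol
G remaining = 23.07 − 12.51 = 10.56 mol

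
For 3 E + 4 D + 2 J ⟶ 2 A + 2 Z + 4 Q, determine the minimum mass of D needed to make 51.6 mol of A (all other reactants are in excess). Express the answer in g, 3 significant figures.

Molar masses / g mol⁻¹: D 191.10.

n(A) = 51.60 mol
n(D) = (4/2) × 51.60 = 103.2 mol
mass = 103.2 × 191.10 = 19720 g

19700 g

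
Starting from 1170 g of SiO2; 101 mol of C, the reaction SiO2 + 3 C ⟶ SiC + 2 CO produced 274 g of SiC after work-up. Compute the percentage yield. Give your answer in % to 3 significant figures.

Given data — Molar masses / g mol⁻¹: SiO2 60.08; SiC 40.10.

n(SiO2) = 1170 / 60.08 = 19.47 mol
n(C) = 101.0 mol
n/ν for SiO2 = 19.47/1 = 19.47
n/ν for C = 101.0/3 = 33.67
Smallest n/ν is SiO2 → limiting reagent.
theoretical n(SiC) = (1/1) × 19.47 = 19.47 mol → 780.7 g
% yield = 274 / 780.7 × 100 = 35.10 %

35.1 %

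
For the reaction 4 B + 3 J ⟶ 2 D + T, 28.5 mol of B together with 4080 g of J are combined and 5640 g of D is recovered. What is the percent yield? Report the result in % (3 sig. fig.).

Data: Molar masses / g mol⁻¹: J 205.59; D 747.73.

n(B) = 28.50 mol
n(J) = 4080 / 205.59 = 19.85 mol
n/ν → B: 7.125, J: 6.617; J is limiting.
theoretical n(D) = (2/3) × 19.85 = 13.23 mol → 9892 g
% yield = 5640 / 9892 × 100 = 57.02 %

57.0 %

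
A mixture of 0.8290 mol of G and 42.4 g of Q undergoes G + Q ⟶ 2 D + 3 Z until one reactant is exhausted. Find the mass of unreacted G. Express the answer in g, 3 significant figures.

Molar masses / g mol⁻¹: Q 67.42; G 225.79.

45.2 g

n(G) = 0.8290 mol
n(Q) = 42.40 / 67.42 = 0.6289 mol
n/ν → G: 0.8290, Q: 0.6289; Q is limiting.
G consumed = (1/1) × 0.6289 = 0.6289 mol
G remaining = 0.8290 − 0.6289 = 0.2001 mol
mass = 0.2001 × 225.79 = 45.18 g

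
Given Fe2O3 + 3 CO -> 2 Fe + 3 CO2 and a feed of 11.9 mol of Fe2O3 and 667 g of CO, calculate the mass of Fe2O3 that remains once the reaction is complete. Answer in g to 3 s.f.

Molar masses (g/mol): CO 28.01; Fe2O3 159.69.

n(Fe2O3) = 11.90 mol
n(CO) = 667.0 / 28.01 = 23.81 mol
n/ν → Fe2O3: 11.90, CO: 7.937; CO is limiting.
Fe2O3 consumed = (1/3) × 23.81 = 7.937 mol
Fe2O3 remaining = 11.90 − 7.937 = 3.963 mol
mass = 3.963 × 159.69 = 632.9 g

633 g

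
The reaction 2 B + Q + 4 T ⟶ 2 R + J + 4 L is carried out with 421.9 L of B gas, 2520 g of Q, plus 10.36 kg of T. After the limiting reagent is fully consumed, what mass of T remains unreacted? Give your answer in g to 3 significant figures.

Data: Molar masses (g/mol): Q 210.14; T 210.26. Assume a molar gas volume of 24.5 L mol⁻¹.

n(B) = 421.9 / 24.5 = 17.22 mol
n(Q) = 2520 / 210.14 = 11.99 mol
n(T) = 10.36×1000 / 210.26 = 49.27 mol
n/ν for B = 17.22/2 = 8.610
n/ν for Q = 11.99/1 = 11.99
n/ν for T = 49.27/4 = 12.32
Smallest n/ν is B → limiting reagent.
T consumed = (4/2) × 17.22 = 34.44 mol
T remaining = 49.27 − 34.44 = 14.83 mol
mass = 14.83 × 210.26 = 3118 g

3120 g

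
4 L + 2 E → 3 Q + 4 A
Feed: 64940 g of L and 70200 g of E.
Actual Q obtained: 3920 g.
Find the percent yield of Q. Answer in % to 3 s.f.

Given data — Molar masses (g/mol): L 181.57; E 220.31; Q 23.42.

n(L) = 64940 / 181.57 = 357.7 mol
n(E) = 70200 / 220.31 = 318.6 mol
n/ν for L = 357.7/4 = 89.43
n/ν for E = 318.6/2 = 159.3
Smallest n/ν is L → limiting reagent.
theoretical n(Q) = (3/4) × 357.7 = 268.3 mol → 6284 g
% yield = 3920 / 6284 × 100 = 62.38 %

62.4 %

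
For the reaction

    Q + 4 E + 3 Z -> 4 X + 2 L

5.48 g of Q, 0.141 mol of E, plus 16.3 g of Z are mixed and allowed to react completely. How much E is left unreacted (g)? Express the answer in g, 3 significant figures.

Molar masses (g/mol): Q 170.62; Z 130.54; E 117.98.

n(Q) = 5.480 / 170.62 = 0.03212 mol
n(E) = 0.1410 mol
n(Z) = 16.30 / 130.54 = 0.1249 mol
n/ν for Q = 0.03212/1 = 0.03212
n/ν for E = 0.1410/4 = 0.03525
n/ν for Z = 0.1249/3 = 0.04163
Smallest n/ν is Q → limiting reagent.
E consumed = (4/1) × 0.03212 = 0.1285 mol
E remaining = 0.1410 − 0.1285 = 0.01250 mol
mass = 0.01250 × 117.98 = 1.475 g

1.48 g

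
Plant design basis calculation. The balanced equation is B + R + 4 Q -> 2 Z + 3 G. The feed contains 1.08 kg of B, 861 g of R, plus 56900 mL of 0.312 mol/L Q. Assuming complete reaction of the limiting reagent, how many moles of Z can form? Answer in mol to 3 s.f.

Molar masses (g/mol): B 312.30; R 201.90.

n(B) = 1.080×1000 / 312.30 = 3.458 mol
n(R) = 861.0 / 201.90 = 4.264 mol
n(Q) = 0.312 × 56900/1000 = 17.75 mol
n/ν for B = 3.458/1 = 3.458
n/ν for R = 4.264/1 = 4.264
n/ν for Q = 17.75/4 = 4.438
Smallest n/ν is B → limiting reagent.
n(Z) = (2/1) × 3.458 = 6.916 mol

6.92 mol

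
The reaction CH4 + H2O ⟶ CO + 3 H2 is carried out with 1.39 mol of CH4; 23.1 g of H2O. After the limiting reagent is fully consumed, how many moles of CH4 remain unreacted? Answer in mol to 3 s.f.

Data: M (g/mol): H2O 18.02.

0.108 mol

n(CH4) = 1.390 mol
n(H2O) = 23.10 / 18.02 = 1.282 mol
n/ν for CH4 = 1.390/1 = 1.390
n/ν for H2O = 1.282/1 = 1.282
Smallest n/ν is H2O → limiting reagent.
CH4 consumed = (1/1) × 1.282 = 1.282 mol
CH4 remaining = 1.390 − 1.282 = 0.1080 mol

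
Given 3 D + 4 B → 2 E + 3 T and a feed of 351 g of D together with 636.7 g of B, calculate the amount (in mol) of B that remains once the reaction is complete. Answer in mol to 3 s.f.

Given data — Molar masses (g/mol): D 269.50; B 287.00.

n(D) = 351.0 / 269.50 = 1.302 mol
n(B) = 636.7 / 287.00 = 2.218 mol
n/ν for D = 1.302/3 = 0.4340
n/ν for B = 2.218/4 = 0.5545
Smallest n/ν is D → limiting reagent.
B consumed = (4/3) × 1.302 = 1.736 mol
B remaining = 2.218 − 1.736 = 0.4820 mol

0.482 mol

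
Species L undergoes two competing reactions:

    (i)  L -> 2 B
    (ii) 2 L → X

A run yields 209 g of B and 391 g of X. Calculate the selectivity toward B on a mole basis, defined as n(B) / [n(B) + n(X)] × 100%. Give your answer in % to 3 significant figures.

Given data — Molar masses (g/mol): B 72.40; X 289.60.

n(B) = 209 / 72.40 = 2.887 mol
n(X) = 391 / 289.60 = 1.350 mol
selectivity = 2.887/(2.887+1.350) × 100 = 68.14 %

68.1 %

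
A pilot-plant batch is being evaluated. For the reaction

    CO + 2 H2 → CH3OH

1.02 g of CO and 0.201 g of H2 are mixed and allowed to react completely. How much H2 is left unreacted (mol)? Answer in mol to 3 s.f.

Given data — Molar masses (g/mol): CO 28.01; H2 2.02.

0.0267 mol

n(CO) = 1.020 / 28.01 = 0.03642 mol
n(H2) = 0.2010 / 2.02 = 0.09950 mol
n/ν for CO = 0.03642/1 = 0.03642
n/ν for H2 = 0.09950/2 = 0.04975
Smallest n/ν is CO → limiting reagent.
H2 consumed = (2/1) × 0.03642 = 0.07284 mol
H2 remaining = 0.09950 − 0.07284 = 0.02666 mol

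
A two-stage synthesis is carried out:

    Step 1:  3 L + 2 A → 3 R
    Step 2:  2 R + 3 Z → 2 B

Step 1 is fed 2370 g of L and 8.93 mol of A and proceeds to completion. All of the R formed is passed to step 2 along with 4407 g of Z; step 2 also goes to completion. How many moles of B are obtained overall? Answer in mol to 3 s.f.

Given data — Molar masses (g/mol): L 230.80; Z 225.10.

10.3 mol

Step 1:
n(L) = 2370 / 230.80 = 10.27 mol
n(A) = 8.930 mol
n/ν for L = 10.27/3 = 3.423
n/ν for A = 8.930/2 = 4.465
Smallest n/ν is L → limiting reagent.
n(R) produced = (3/3) × 10.27 = 10.27 mol
Step 2:
n(R) available = 10.27 mol
n(Z) = 4407 / 225.10 = 19.58 mol
n/ν for R = 10.27/2 = 5.135
n/ν for Z = 19.58/3 = 6.527
Smallest n/ν is R → limiting reagent.
n(B) = (2/2) × 10.27 = 10.27 mol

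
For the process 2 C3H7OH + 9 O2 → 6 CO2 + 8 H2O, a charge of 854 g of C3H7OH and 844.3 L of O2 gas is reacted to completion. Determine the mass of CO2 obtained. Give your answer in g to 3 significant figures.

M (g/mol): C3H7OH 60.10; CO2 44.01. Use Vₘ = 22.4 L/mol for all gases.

1110 g

n(C3H7OH) = 854.0 / 60.10 = 14.21 mol
n(O2) = 844.3 / 22.4 = 37.69 mol
n/ν → C3H7OH: 7.105, O2: 4.188; O2 is limiting.
n(CO2) = (6/9) × 37.69 = 25.13 mol
mass = 25.13 × 44.01 = 1106 g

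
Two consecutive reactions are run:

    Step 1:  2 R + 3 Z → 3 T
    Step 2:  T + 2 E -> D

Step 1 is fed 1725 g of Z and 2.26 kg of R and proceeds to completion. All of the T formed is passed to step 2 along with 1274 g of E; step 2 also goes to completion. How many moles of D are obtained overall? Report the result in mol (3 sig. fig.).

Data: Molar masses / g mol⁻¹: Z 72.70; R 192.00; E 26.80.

17.7 mol

Step 1:
n(Z) = 1725 / 72.70 = 23.73 mol
n(R) = 2.260×1000 / 192.00 = 11.77 mol
n/ν → Z: 7.910, R: 5.885; R is limiting.
n(T) produced = (3/2) × 11.77 = 17.66 mol
Step 2:
n(T) available = 17.66 mol
n(E) = 1274 / 26.80 = 47.54 mol
n/ν → T: 17.66, E: 23.77; T is limiting.
n(D) = (1/1) × 17.66 = 17.66 mol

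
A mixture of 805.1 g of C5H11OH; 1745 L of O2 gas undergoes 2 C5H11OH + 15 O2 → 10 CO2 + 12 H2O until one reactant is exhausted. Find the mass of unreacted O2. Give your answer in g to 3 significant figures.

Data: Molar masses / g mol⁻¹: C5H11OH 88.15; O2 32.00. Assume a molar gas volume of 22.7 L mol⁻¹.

268 g

n(C5H11OH) = 805.1 / 88.15 = 9.133 mol
n(O2) = 1745 / 22.7 = 76.87 mol
n/ν for C5H11OH = 9.133/2 = 4.567
n/ν for O2 = 76.87/15 = 5.125
Smallest n/ν is C5H11OH → limiting reagent.
O2 consumed = (15/2) × 9.133 = 68.50 mol
O2 remaining = 76.87 − 68.50 = 8.370 mol
mass = 8.370 × 32.00 = 267.8 g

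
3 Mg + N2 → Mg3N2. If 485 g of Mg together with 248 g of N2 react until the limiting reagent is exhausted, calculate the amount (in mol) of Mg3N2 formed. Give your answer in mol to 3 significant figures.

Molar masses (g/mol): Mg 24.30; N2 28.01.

6.65 mol

n(Mg) = 485.0 / 24.30 = 19.96 mol
n(N2) = 248.0 / 28.01 = 8.854 mol
n/ν for Mg = 19.96/3 = 6.653
n/ν for N2 = 8.854/1 = 8.854
Smallest n/ν is Mg → limiting reagent.
n(Mg3N2) = (1/3) × 19.96 = 6.653 mol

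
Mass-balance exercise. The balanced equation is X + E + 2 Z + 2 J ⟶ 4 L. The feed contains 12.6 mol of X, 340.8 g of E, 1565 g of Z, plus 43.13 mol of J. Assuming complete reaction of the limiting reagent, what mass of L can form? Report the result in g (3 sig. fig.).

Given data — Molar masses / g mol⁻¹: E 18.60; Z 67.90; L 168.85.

7780 g

n(X) = 12.60 mol
n(E) = 340.8 / 18.60 = 18.32 mol
n(Z) = 1565 / 67.90 = 23.05 mol
n(J) = 43.13 mol
n/ν for X = 12.60/1 = 12.60
n/ν for E = 18.32/1 = 18.32
n/ν for Z = 23.05/2 = 11.53
n/ν for J = 43.13/2 = 21.57
Smallest n/ν is Z → limiting reagent.
n(L) = (4/2) × 23.05 = 46.10 mol
mass = 46.10 × 168.85 = 7784 g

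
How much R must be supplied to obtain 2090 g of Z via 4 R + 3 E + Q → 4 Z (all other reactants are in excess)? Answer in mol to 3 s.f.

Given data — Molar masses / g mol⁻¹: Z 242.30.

n(Z) = 2090 / 242.30 = 8.626 mol
n(R) = (4/4) × 8.626 = 8.626 mol

8.63 mol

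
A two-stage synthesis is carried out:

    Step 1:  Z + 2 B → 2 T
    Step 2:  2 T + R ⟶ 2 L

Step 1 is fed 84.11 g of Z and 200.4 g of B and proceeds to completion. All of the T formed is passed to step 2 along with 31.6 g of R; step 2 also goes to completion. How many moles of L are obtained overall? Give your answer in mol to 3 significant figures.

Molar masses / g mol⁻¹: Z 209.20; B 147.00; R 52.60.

Step 1:
n(Z) = 84.11 / 209.20 = 0.4021 mol
n(B) = 200.4 / 147.00 = 1.363 mol
n/ν → Z: 0.4021, B: 0.6815; Z is limiting.
n(T) produced = (2/1) × 0.4021 = 0.8042 mol
Step 2:
n(T) available = 0.8042 mol
n(R) = 31.60 / 52.60 = 0.6008 mol
n/ν → T: 0.4021, R: 0.6008; T is limiting.
n(L) = (2/2) × 0.8042 = 0.8042 mol

0.804 mol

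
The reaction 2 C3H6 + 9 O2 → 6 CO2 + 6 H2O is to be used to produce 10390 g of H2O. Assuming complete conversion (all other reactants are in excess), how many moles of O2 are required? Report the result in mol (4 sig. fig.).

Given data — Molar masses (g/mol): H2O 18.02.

n(H2O) = 10390 / 18.02 = 576.6 mol
n(O2) = (9/6) × 576.6 = 864.9 mol

864.9 mol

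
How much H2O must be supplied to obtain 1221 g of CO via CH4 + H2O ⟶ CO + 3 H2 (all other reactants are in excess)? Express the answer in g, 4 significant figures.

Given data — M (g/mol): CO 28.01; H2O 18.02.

n(CO) = 1221 / 28.01 = 43.59 mol
n(H2O) = (1/1) × 43.59 = 43.59 mol
mass = 43.59 × 18.02 = 785.5 g

785.5 g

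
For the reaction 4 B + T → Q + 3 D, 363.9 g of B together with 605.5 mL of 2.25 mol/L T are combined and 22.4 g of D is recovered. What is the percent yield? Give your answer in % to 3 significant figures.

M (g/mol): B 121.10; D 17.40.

n(B) = 363.9 / 121.10 = 3.005 mol
n(T) = 2.25 × 605.5/1000 = 1.362 mol
n/ν for B = 3.005/4 = 0.7513
n/ν for T = 1.362/1 = 1.362
Smallest n/ν is B → limiting reagent.
theoretical n(D) = (3/4) × 3.005 = 2.254 mol → 39.22 g
% yield = 22.4 / 39.22 × 100 = 57.11 %

57.1 %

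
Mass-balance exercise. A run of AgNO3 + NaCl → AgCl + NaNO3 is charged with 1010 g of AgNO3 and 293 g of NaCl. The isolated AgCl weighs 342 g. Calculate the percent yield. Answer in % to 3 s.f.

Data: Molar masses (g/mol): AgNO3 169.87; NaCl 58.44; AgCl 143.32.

47.6 %

n(AgNO3) = 1010 / 169.87 = 5.946 mol
n(NaCl) = 293.0 / 58.44 = 5.014 mol
n/ν for AgNO3 = 5.946/1 = 5.946
n/ν for NaCl = 5.014/1 = 5.014
Smallest n/ν is NaCl → limiting reagent.
theoretical n(AgCl) = (1/1) × 5.014 = 5.014 mol → 718.6 g
% yield = 342 / 718.6 × 100 = 47.59 %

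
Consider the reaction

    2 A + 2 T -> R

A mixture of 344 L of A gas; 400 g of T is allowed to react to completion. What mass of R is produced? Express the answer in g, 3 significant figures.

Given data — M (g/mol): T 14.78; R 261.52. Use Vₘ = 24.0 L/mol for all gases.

1870 g

n(A) = 344.0 / 24.0 = 14.33 mol
n(T) = 400.0 / 14.78 = 27.06 mol
n/ν for A = 14.33/2 = 7.165
n/ν for T = 27.06/2 = 13.53
Smallest n/ν is A → limiting reagent.
n(R) = (1/2) × 14.33 = 7.165 mol
mass = 7.165 × 261.52 = 1874 g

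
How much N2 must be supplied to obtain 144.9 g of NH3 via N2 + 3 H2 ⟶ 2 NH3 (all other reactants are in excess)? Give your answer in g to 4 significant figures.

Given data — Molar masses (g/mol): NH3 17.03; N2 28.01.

n(NH3) = 144.9 / 17.03 = 8.509 mol
n(N2) = (1/2) × 8.509 = 4.255 mol
mass = 4.255 × 28.01 = 119.2 g

119.2 g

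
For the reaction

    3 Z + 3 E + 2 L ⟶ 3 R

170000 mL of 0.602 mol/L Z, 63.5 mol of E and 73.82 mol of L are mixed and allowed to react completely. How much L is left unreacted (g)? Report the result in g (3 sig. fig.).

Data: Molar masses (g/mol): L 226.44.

7130 g

n(Z) = 0.602 × 170000/1000 = 102.3 mol
n(E) = 63.50 mol
n(L) = 73.82 mol
n/ν → Z: 34.10, E: 21.17, L: 36.91; E is limiting.
L consumed = (2/3) × 63.50 = 42.33 mol
L remaining = 73.82 − 42.33 = 31.49 mol
mass = 31.49 × 226.44 = 7131 g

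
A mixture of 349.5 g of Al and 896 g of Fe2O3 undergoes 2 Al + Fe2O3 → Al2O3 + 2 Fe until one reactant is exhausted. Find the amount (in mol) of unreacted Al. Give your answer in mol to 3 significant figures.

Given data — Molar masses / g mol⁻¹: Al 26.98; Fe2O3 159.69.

n(Al) = 349.5 / 26.98 = 12.95 mol
n(Fe2O3) = 896.0 / 159.69 = 5.611 mol
n/ν for Al = 12.95/2 = 6.475
n/ν for Fe2O3 = 5.611/1 = 5.611
Smallest n/ν is Fe2O3 → limiting reagent.
Al consumed = (2/1) × 5.611 = 11.22 mol
Al remaining = 12.95 − 11.22 = 1.730 mol

1.73 mol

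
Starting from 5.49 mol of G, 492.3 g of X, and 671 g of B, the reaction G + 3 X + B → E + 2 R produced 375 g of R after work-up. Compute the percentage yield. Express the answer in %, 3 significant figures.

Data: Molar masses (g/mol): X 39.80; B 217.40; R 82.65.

n(G) = 5.490 mol
n(X) = 492.3 / 39.80 = 12.37 mol
n(B) = 671.0 / 217.40 = 3.086 mol
n/ν for G = 5.490/1 = 5.490
n/ν for X = 12.37/3 = 4.123
n/ν for B = 3.086/1 = 3.086
Smallest n/ν is B → limiting reagent.
theoretical n(R) = (2/1) × 3.086 = 6.172 mol → 510.1 g
% yield = 375 / 510.1 × 100 = 73.51 %

73.5 %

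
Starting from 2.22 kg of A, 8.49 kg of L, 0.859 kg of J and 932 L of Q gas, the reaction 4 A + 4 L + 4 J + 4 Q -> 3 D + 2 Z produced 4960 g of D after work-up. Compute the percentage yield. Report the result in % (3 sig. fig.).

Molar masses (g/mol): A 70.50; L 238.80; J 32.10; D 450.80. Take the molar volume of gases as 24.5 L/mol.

54.8 %

n(A) = 2.220×1000 / 70.50 = 31.49 mol
n(L) = 8.490×1000 / 238.80 = 35.55 mol
n(J) = 0.8590×1000 / 32.10 = 26.76 mol
n(Q) = 932.0 / 24.5 = 38.04 mol
n/ν for A = 31.49/4 = 7.873
n/ν for L = 35.55/4 = 8.888
n/ν for J = 26.76/4 = 6.690
n/ν for Q = 38.04/4 = 9.510
Smallest n/ν is J → limiting reagent.
theoretical n(D) = (3/4) × 26.76 = 20.07 mol → 9048 g
% yield = 4960 / 9048 × 100 = 54.82 %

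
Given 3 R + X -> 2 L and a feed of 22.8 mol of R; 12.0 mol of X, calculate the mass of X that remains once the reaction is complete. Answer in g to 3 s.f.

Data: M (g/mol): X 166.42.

n(R) = 22.80 mol
n(X) = 12.00 mol
n/ν for R = 22.80/3 = 7.600
n/ν for X = 12.00/1 = 12.00
Smallest n/ν is R → limiting reagent.
X consumed = (1/3) × 22.80 = 7.600 mol
X remaining = 12.00 − 7.600 = 4.400 mol
mass = 4.400 × 166.42 = 732.2 g

732 g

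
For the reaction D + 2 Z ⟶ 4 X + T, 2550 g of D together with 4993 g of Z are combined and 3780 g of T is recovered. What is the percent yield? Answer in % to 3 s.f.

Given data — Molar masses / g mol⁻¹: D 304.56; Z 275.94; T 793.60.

56.9 %

n(D) = 2550 / 304.56 = 8.373 mol
n(Z) = 4993 / 275.94 = 18.09 mol
n/ν → D: 8.373, Z: 9.045; D is limiting.
theoretical n(T) = (1/1) × 8.373 = 8.373 mol → 6645 g
% yield = 3780 / 6645 × 100 = 56.88 %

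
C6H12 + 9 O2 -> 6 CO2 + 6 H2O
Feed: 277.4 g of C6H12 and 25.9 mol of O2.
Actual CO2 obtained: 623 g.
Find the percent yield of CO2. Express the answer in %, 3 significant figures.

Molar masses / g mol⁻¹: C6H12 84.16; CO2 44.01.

n(C6H12) = 277.4 / 84.16 = 3.296 mol
n(O2) = 25.90 mol
n/ν for C6H12 = 3.296/1 = 3.296
n/ν for O2 = 25.90/9 = 2.878
Smallest n/ν is O2 → limiting reagent.
theoretical n(CO2) = (6/9) × 25.90 = 17.27 mol → 760.1 g
% yield = 623 / 760.1 × 100 = 81.96 %

82.0 %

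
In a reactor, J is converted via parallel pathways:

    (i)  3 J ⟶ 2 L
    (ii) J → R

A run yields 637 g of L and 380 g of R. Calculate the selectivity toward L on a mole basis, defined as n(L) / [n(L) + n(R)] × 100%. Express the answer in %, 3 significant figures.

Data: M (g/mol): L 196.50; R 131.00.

52.8 %

n(L) = 637 / 196.50 = 3.242 mol
n(R) = 380 / 131.00 = 2.901 mol
selectivity = 3.242/(3.242+2.901) × 100 = 52.78 %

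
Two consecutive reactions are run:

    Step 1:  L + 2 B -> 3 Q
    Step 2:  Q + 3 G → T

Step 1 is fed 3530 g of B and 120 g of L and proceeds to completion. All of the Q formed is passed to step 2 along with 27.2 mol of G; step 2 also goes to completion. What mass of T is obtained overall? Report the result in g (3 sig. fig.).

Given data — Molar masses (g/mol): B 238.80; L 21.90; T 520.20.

Step 1:
n(B) = 3530 / 238.80 = 14.78 mol
n(L) = 120.0 / 21.90 = 5.479 mol
n/ν → B: 7.390, L: 5.479; L is limiting.
n(Q) produced = (3/1) × 5.479 = 16.44 mol
Step 2:
n(Q) available = 16.44 mol
n(G) = 27.20 mol
n/ν → Q: 16.44, G: 9.067; G is limiting.
n(T) = (1/3) × 27.20 = 9.067 mol
mass = 9.067 × 520.20 = 4717 g

4720 g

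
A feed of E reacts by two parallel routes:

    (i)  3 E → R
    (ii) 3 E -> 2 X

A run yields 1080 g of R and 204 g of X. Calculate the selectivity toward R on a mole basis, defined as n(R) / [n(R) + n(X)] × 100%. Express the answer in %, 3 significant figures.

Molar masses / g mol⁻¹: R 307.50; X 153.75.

72.6 %

n(R) = 1080 / 307.50 = 3.512 mol
n(X) = 204 / 153.75 = 1.327 mol
selectivity = 3.512/(3.512+1.327) × 100 = 72.58 %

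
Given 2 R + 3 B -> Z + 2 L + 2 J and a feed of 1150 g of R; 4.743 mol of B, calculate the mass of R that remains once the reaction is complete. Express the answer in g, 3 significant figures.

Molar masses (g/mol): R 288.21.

239 g

n(R) = 1150 / 288.21 = 3.990 mol
n(B) = 4.743 mol
n/ν for R = 3.990/2 = 1.995
n/ν for B = 4.743/3 = 1.581
Smallest n/ν is B → limiting reagent.
R consumed = (2/3) × 4.743 = 3.162 mol
R remaining = 3.990 − 3.162 = 0.8280 mol
mass = 0.8280 × 288.21 = 238.6 g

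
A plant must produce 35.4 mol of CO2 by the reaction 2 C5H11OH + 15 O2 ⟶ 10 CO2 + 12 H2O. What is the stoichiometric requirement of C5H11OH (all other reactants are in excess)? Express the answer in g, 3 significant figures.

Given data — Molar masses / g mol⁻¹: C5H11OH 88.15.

n(CO2) = 35.40 mol
n(C5H11OH) = (2/10) × 35.40 = 7.080 mol
mass = 7.080 × 88.15 = 624.1 g

624 g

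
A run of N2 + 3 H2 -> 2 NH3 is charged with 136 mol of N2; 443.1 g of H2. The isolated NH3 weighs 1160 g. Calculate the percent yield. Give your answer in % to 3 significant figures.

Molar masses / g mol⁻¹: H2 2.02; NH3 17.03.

n(N2) = 136.0 mol
n(H2) = 443.1 / 2.02 = 219.4 mol
n/ν for N2 = 136.0/1 = 136.0
n/ν for H2 = 219.4/3 = 73.13
Smallest n/ν is H2 → limiting reagent.
theoretical n(NH3) = (2/3) × 219.4 = 146.3 mol → 2491 g
% yield = 1160 / 2491 × 100 = 46.57 %

46.6 %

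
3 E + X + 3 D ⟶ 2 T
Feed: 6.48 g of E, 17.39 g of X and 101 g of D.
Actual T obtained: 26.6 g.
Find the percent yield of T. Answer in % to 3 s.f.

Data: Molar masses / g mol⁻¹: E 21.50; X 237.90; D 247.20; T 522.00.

34.9 %

n(E) = 6.480 / 21.50 = 0.3014 mol
n(X) = 17.39 / 237.90 = 0.07310 mol
n(D) = 101.0 / 247.20 = 0.4086 mol
n/ν for E = 0.3014/3 = 0.1005
n/ν for X = 0.07310/1 = 0.07310
n/ν for D = 0.4086/3 = 0.1362
Smallest n/ν is X → limiting reagent.
theoretical n(T) = (2/1) × 0.07310 = 0.1462 mol → 76.32 g
% yield = 26.6 / 76.32 × 100 = 34.85 %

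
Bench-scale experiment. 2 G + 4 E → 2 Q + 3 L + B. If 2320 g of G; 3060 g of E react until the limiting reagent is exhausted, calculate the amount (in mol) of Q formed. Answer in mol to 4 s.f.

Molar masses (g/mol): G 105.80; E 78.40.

19.52 mol

n(G) = 2320 / 105.80 = 21.93 mol
n(E) = 3060 / 78.40 = 39.03 mol
n/ν → G: 10.97, E: 9.758; E is limiting.
n(Q) = (2/4) × 39.03 = 19.52 mol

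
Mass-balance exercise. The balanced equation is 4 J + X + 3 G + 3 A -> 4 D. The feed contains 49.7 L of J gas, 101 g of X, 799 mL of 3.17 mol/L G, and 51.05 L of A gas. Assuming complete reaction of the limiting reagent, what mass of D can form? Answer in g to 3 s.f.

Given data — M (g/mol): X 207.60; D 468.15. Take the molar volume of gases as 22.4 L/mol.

911 g

n(J) = 49.70 / 22.4 = 2.219 mol
n(X) = 101.0 / 207.60 = 0.4865 mol
n(G) = 3.17 × 799.0/1000 = 2.533 mol
n(A) = 51.05 / 22.4 = 2.279 mol
n/ν → J: 0.5548, X: 0.4865, G: 0.8443, A: 0.7597; X is limiting.
n(D) = (4/1) × 0.4865 = 1.946 mol
mass = 1.946 × 468.15 = 911.0 g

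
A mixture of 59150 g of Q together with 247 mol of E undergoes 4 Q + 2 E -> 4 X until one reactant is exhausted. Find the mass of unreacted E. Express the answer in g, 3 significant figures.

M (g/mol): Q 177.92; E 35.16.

2840 g

n(Q) = 59150 / 177.92 = 332.5 mol
n(E) = 247.0 mol
n/ν for Q = 332.5/4 = 83.13
n/ν for E = 247.0/2 = 123.5
Smallest n/ν is Q → limiting reagent.
E consumed = (2/4) × 332.5 = 166.3 mol
E remaining = 247.0 − 166.3 = 80.70 mol
mass = 80.70 × 35.16 = 2837 g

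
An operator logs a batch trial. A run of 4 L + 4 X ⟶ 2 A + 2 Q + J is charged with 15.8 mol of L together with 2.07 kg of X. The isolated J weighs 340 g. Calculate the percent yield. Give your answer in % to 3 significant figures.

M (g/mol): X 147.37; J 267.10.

36.2 %

n(L) = 15.80 mol
n(X) = 2.070×1000 / 147.37 = 14.05 mol
n/ν → L: 3.950, X: 3.513; X is limiting.
theoretical n(J) = (1/4) × 14.05 = 3.513 mol → 938.3 g
% yield = 340 / 938.3 × 100 = 36.24 %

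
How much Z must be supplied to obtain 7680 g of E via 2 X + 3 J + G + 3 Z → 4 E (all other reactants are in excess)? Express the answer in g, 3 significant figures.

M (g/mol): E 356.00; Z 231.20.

n(E) = 7680 / 356.00 = 21.57 mol
n(Z) = (3/4) × 21.57 = 16.18 mol
mass = 16.18 × 231.20 = 3741 g

3740 g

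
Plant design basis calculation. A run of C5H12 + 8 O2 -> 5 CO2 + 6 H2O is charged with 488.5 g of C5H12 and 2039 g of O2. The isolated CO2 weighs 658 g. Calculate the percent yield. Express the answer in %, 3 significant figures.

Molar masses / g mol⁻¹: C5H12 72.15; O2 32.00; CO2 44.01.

44.2 %

n(C5H12) = 488.5 / 72.15 = 6.771 mol
n(O2) = 2039 / 32.00 = 63.72 mol
n/ν for C5H12 = 6.771/1 = 6.771
n/ν for O2 = 63.72/8 = 7.965
Smallest n/ν is C5H12 → limiting reagent.
theoretical n(CO2) = (5/1) × 6.771 = 33.86 mol → 1490 g
% yield = 658 / 1490 × 100 = 44.16 %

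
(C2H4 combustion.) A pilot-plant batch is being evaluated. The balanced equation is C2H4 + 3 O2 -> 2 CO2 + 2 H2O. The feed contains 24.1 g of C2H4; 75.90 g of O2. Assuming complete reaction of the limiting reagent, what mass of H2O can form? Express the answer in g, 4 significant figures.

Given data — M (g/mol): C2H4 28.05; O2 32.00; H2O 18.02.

28.49 g

n(C2H4) = 24.10 / 28.05 = 0.8592 mol
n(O2) = 75.90 / 32.00 = 2.372 mol
n/ν for C2H4 = 0.8592/1 = 0.8592
n/ν for O2 = 2.372/3 = 0.7907
Smallest n/ν is O2 → limiting reagent.
n(H2O) = (2/3) × 2.372 = 1.581 mol
mass = 1.581 × 18.02 = 28.49 g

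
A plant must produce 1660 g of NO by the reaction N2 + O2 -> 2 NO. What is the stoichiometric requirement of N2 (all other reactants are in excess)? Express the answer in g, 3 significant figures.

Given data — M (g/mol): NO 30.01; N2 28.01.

775 g

n(NO) = 1660 / 30.01 = 55.31 mol
n(N2) = (1/2) × 55.31 = 27.66 mol
mass = 27.66 × 28.01 = 774.8 g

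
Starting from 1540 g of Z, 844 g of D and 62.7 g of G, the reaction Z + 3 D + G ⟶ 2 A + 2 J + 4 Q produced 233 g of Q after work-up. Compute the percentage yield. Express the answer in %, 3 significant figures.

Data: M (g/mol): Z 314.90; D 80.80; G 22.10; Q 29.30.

n(Z) = 1540 / 314.90 = 4.890 mol
n(D) = 844.0 / 80.80 = 10.45 mol
n(G) = 62.70 / 22.10 = 2.837 mol
n/ν → Z: 4.890, D: 3.483, G: 2.837; G is limiting.
theoretical n(Q) = (4/1) × 2.837 = 11.35 mol → 332.6 g
% yield = 233 / 332.6 × 100 = 70.05 %

70.1 %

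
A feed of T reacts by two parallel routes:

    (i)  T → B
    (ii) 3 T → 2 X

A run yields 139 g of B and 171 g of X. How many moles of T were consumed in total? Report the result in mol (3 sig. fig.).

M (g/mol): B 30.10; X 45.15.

10.3 mol

n(B) = 139 / 30.10 = 4.618 mol
n(X) = 171 / 45.15 = 3.787 mol
n(T) via (i) = (1/1)×4.618 = 4.618 mol
n(T) via (ii) = (3/2)×3.787 = 5.681 mol
total n(T) = 4.618 + 5.681 = 10.30 mol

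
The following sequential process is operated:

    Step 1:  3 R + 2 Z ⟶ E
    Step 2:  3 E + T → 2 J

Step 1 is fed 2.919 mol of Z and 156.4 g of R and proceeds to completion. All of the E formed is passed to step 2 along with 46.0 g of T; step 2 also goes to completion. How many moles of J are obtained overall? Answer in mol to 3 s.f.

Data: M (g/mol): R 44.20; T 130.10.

Step 1:
n(Z) = 2.919 mol
n(R) = 156.4 / 44.20 = 3.538 mol
n/ν for Z = 2.919/2 = 1.460
n/ν for R = 3.538/3 = 1.179
Smallest n/ν is R → limiting reagent.
n(E) produced = (1/3) × 3.538 = 1.179 mol
Step 2:
n(E) available = 1.179 mol
n(T) = 46.00 / 130.10 = 0.3536 mol
n/ν for E = 1.179/3 = 0.3930
n/ν for T = 0.3536/1 = 0.3536
Smallest n/ν is T → limiting reagent.
n(J) = (2/1) × 0.3536 = 0.7072 mol

0.707 mol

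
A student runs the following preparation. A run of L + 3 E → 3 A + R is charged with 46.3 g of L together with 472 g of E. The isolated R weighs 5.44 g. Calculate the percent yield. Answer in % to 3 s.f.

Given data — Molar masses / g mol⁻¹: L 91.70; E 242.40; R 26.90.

n(L) = 46.30 / 91.70 = 0.5049 mol
n(E) = 472.0 / 242.40 = 1.947 mol
n/ν for L = 0.5049/1 = 0.5049
n/ν for E = 1.947/3 = 0.6490
Smallest n/ν is L → limiting reagent.
theoretical n(R) = (1/1) × 0.5049 = 0.5049 mol → 13.58 g
% yield = 5.44 / 13.58 × 100 = 40.06 %

40.1 %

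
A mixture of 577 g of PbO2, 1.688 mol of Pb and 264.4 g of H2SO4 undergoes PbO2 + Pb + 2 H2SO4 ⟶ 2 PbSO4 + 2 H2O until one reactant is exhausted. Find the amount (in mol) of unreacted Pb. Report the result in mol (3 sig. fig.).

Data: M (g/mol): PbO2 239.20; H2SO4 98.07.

n(PbO2) = 577.0 / 239.20 = 2.412 mol
n(Pb) = 1.688 mol
n(H2SO4) = 264.4 / 98.07 = 2.696 mol
n/ν for PbO2 = 2.412/1 = 2.412
n/ν for Pb = 1.688/1 = 1.688
n/ν for H2SO4 = 2.696/2 = 1.348
Smallest n/ν is H2SO4 → limiting reagent.
Pb consumed = (1/2) × 2.696 = 1.348 mol
Pb remaining = 1.688 − 1.348 = 0.3400 mol

0.340 mol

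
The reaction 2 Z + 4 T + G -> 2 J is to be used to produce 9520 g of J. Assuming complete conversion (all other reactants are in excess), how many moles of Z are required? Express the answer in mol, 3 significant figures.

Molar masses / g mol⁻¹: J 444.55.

21.4 mol

n(J) = 9520 / 444.55 = 21.41 mol
n(Z) = (2/2) × 21.41 = 21.41 mol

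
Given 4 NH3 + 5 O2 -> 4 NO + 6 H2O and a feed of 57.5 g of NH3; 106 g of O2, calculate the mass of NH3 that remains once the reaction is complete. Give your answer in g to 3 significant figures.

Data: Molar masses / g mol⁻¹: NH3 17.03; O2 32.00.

n(NH3) = 57.50 / 17.03 = 3.376 mol
n(O2) = 106.0 / 32.00 = 3.313 mol
n/ν for NH3 = 3.376/4 = 0.8440
n/ν for O2 = 3.313/5 = 0.6626
Smallest n/ν is O2 → limiting reagent.
NH3 consumed = (4/5) × 3.313 = 2.650 mol
NH3 remaining = 3.376 − 2.650 = 0.7260 mol
mass = 0.7260 × 17.03 = 12.36 g

12.4 g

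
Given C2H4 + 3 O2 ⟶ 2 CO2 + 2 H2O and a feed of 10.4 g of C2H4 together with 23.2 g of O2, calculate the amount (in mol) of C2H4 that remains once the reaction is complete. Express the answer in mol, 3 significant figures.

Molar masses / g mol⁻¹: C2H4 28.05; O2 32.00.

n(C2H4) = 10.40 / 28.05 = 0.3708 mol
n(O2) = 23.20 / 32.00 = 0.7250 mol
n/ν for C2H4 = 0.3708/1 = 0.3708
n/ν for O2 = 0.7250/3 = 0.2417
Smallest n/ν is O2 → limiting reagent.
C2H4 consumed = (1/3) × 0.7250 = 0.2417 mol
C2H4 remaining = 0.3708 − 0.2417 = 0.1291 mol

0.129 mol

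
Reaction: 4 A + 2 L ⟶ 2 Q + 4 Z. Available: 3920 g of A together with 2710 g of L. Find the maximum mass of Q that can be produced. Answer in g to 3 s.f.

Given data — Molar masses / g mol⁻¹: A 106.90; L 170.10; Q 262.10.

n(A) = 3920 / 106.90 = 36.67 mol
n(L) = 2710 / 170.10 = 15.93 mol
n/ν for A = 36.67/4 = 9.168
n/ν for L = 15.93/2 = 7.965
Smallest n/ν is L → limiting reagent.
n(Q) = (2/2) × 15.93 = 15.93 mol
mass = 15.93 × 262.10 = 4175 g

4180 g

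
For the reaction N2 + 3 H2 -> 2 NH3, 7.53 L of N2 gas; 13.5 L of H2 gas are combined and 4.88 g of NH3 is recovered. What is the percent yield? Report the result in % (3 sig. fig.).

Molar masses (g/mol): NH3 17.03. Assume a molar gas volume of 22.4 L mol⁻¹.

n(N2) = 7.530 / 22.4 = 0.3362 mol
n(H2) = 13.50 / 22.4 = 0.6027 mol
n/ν for N2 = 0.3362/1 = 0.3362
n/ν for H2 = 0.6027/3 = 0.2009
Smallest n/ν is H2 → limiting reagent.
theoretical n(NH3) = (2/3) × 0.6027 = 0.4018 mol → 6.843 g
% yield = 4.88 / 6.843 × 100 = 71.31 %

71.3 %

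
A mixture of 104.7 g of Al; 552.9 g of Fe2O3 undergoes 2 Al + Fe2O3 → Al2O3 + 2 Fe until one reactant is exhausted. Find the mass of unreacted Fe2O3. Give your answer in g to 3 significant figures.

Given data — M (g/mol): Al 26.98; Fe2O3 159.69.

n(Al) = 104.7 / 26.98 = 3.881 mol
n(Fe2O3) = 552.9 / 159.69 = 3.462 mol
n/ν → Al: 1.941, Fe2O3: 3.462; Al is limiting.
Fe2O3 consumed = (1/2) × 3.881 = 1.941 mol
Fe2O3 remaining = 3.462 − 1.941 = 1.521 mol
mass = 1.521 × 159.69 = 242.9 g

243 g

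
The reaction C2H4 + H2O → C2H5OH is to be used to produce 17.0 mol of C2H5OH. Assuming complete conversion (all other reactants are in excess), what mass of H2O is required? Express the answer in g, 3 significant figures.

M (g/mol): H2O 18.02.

306 g

n(C2H5OH) = 17.00 mol
n(H2O) = (1/1) × 17.00 = 17.00 mol
mass = 17.00 × 18.02 = 306.3 g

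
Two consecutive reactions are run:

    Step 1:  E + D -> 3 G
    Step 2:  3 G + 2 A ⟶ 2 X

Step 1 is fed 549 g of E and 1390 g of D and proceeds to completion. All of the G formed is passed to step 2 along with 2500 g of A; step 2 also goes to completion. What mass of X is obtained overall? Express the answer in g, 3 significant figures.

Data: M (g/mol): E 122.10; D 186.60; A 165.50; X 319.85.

Step 1:
n(E) = 549.0 / 122.10 = 4.496 mol
n(D) = 1390 / 186.60 = 7.449 mol
n/ν → E: 4.496, D: 7.449; E is limiting.
n(G) produced = (3/1) × 4.496 = 13.49 mol
Step 2:
n(G) available = 13.49 mol
n(A) = 2500 / 165.50 = 15.11 mol
n/ν → G: 4.497, A: 7.555; G is limiting.
n(X) = (2/3) × 13.49 = 8.993 mol
mass = 8.993 × 319.85 = 2876 g

2880 g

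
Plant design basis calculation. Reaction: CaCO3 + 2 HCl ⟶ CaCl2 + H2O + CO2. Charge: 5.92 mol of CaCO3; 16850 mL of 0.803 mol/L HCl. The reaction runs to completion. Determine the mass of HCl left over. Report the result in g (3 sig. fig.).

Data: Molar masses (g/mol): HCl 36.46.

n(CaCO3) = 5.920 mol
n(HCl) = 0.803 × 16850/1000 = 13.53 mol
n/ν for CaCO3 = 5.920/1 = 5.920
n/ν for HCl = 13.53/2 = 6.765
Smallest n/ν is CaCO3 → limiting reagent.
HCl consumed = (2/1) × 5.920 = 11.84 mol
HCl remaining = 13.53 − 11.84 = 1.690 mol
mass = 1.690 × 36.46 = 61.62 g

61.6 g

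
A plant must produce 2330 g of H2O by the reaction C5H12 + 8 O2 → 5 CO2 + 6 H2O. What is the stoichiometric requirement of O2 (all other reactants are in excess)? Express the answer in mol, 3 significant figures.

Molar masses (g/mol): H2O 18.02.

172 mol

n(H2O) = 2330 / 18.02 = 129.3 mol
n(O2) = (8/6) × 129.3 = 172.4 mol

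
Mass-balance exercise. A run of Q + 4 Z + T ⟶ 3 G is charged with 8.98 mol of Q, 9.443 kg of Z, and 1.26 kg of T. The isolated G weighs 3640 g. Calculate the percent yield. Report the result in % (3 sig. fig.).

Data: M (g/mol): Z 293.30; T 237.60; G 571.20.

n(Q) = 8.980 mol
n(Z) = 9.443×1000 / 293.30 = 32.20 mol
n(T) = 1.260×1000 / 237.60 = 5.303 mol
n/ν for Q = 8.980/1 = 8.980
n/ν for Z = 32.20/4 = 8.050
n/ν for T = 5.303/1 = 5.303
Smallest n/ν is T → limiting reagent.
theoretical n(G) = (3/1) × 5.303 = 15.91 mol → 9088 g
% yield = 3640 / 9088 × 100 = 40.05 %

40.1 %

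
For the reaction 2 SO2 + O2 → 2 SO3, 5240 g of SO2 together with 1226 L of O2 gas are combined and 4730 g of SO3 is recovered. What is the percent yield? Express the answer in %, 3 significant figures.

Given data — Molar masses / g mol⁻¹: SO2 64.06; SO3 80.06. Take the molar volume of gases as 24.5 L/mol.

n(SO2) = 5240 / 64.06 = 81.80 mol
n(O2) = 1226 / 24.5 = 50.04 mol
n/ν for SO2 = 81.80/2 = 40.90
n/ν for O2 = 50.04/1 = 50.04
Smallest n/ν is SO2 → limiting reagent.
theoretical n(SO3) = (2/2) × 81.80 = 81.80 mol → 6549 g
% yield = 4730 / 6549 × 100 = 72.22 %

72.2 %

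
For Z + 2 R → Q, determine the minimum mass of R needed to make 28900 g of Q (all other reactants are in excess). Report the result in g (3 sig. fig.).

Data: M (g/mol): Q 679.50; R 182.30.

n(Q) = 28900 / 679.50 = 42.53 mol
n(R) = (2/1) × 42.53 = 85.06 mol
mass = 85.06 × 182.30 = 15510 g

15500 g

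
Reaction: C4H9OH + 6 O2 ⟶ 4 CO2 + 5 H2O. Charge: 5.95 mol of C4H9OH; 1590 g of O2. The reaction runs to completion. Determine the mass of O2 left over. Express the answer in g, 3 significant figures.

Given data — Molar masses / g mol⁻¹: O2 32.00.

n(C4H9OH) = 5.950 mol
n(O2) = 1590 / 32.00 = 49.69 mol
n/ν for C4H9OH = 5.950/1 = 5.950
n/ν for O2 = 49.69/6 = 8.282
Smallest n/ν is C4H9OH → limiting reagent.
O2 consumed = (6/1) × 5.950 = 35.70 mol
O2 remaining = 49.69 − 35.70 = 13.99 mol
mass = 13.99 × 32.00 = 447.7 g

448 g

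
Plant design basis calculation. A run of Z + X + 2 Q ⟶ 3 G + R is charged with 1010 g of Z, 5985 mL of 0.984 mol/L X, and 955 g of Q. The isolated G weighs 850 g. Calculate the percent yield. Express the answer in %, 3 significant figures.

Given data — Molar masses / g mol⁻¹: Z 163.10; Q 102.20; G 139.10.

n(Z) = 1010 / 163.10 = 6.193 mol
n(X) = 0.984 × 5985/1000 = 5.889 mol
n(Q) = 955.0 / 102.20 = 9.344 mol
n/ν for Z = 6.193/1 = 6.193
n/ν for X = 5.889/1 = 5.889
n/ν for Q = 9.344/2 = 4.672
Smallest n/ν is Q → limiting reagent.
theoretical n(G) = (3/2) × 9.344 = 14.02 mol → 1950 g
% yield = 850 / 1950 × 100 = 43.59 %

43.6 %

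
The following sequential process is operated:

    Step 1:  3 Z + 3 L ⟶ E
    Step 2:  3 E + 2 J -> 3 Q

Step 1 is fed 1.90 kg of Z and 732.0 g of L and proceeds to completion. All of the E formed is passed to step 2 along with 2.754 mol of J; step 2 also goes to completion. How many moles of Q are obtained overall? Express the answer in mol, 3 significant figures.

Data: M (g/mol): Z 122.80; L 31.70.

4.13 mol

Step 1:
n(Z) = 1.900×1000 / 122.80 = 15.47 mol
n(L) = 732.0 / 31.70 = 23.09 mol
n/ν for Z = 15.47/3 = 5.157
n/ν for L = 23.09/3 = 7.697
Smallest n/ν is Z → limiting reagent.
n(E) produced = (1/3) × 15.47 = 5.157 mol
Step 2:
n(E) available = 5.157 mol
n(J) = 2.754 mol
n/ν for E = 5.157/3 = 1.719
n/ν for J = 2.754/2 = 1.377
Smallest n/ν is J → limiting reagent.
n(Q) = (3/2) × 2.754 = 4.131 mol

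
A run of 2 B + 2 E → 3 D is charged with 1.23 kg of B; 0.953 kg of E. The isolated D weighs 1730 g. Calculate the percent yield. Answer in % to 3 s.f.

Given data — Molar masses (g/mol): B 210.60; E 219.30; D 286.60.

n(B) = 1.230×1000 / 210.60 = 5.840 mol
n(E) = 0.9530×1000 / 219.30 = 4.346 mol
n/ν for B = 5.840/2 = 2.920
n/ν for E = 4.346/2 = 2.173
Smallest n/ν is E → limiting reagent.
theoretical n(D) = (3/2) × 4.346 = 6.519 mol → 1868 g
% yield = 1730 / 1868 × 100 = 92.61 %

92.6 %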